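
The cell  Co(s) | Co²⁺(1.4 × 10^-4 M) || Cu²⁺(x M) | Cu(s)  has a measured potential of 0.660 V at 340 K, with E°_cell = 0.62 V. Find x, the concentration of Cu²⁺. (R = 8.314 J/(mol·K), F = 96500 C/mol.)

0.0021 M

From the Nernst equation, ln Q = nF(E° − E)/RT = 2×96500×(0.62 − 0.660)/(8.314×340) = -2.731, so Q = 0.0652.
With Q = [Co²⁺]/[Cu²⁺] and the known concentrations, [Cu²⁺] in the denominator gives [Cu²⁺] = 0.0021 M.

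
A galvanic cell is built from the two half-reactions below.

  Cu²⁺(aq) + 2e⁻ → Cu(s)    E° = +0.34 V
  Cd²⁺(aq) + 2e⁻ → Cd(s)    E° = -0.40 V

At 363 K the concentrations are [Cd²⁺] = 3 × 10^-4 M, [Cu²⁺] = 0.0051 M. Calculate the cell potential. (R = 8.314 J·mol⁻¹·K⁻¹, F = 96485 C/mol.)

The Cu²⁺/Cu couple has the higher reduction potential and acts as the cathode, so E°_cell = +0.34 − (-0.40) = 0.74 V.
Balancing electrons gives n = 2; the reaction quotient is Q = [Cd²⁺]/[Cu²⁺] = 0.0588.
E = E° − (RT/nF) ln Q = 0.74 − (8.314×363)/(2×96485) × (-2.833) = 0.740 + 0.044 = 0.784 V.

0.784 V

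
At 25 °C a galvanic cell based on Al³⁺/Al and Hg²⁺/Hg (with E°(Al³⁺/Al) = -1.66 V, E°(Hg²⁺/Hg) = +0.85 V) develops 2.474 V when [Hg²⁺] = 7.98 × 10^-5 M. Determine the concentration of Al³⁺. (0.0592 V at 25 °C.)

4.8 × 10^-5 M

From the Nernst equation, log Q = n(E° − E)/0.0592 = 6(2.51 − 2.474)/0.0592 = 3.649, so Q = 4450.
With Q = [Al³⁺]^2/[Hg²⁺]^3 and the known concentrations, [Al³⁺]^2 in the numerator gives [Al³⁺] = 4.8 × 10^-5 M.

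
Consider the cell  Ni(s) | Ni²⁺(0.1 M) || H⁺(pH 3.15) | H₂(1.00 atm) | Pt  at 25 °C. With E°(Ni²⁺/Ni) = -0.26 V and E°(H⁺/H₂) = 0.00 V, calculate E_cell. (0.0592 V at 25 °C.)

0.10 V

The hydrogen couple is the cathode, so E°_cell = 0.26 V; n = 2.
[H⁺] = 10^(−3.15) = 7.1 × 10^-4 M, and Q = [Ni²⁺]·P(H₂) / [H⁺]^2 = 2 × 10^5.
E = E° − (0.0592/2) log Q = 0.26 − (0.0592/2)(5.300) = 0.103 V.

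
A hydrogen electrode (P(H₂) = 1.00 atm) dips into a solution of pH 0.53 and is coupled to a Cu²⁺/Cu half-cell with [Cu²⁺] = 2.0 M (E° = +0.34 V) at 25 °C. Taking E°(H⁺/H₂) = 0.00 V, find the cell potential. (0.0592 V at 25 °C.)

The Cu²⁺/Cu couple is the cathode, so E°_cell = 0.34 V; n = 2.
[H⁺] = 10^(−0.53) = 0.30 M, and Q = [H⁺]^2 / ([Cu²⁺]·P(H₂)) = 0.0435.
E = E° − (0.0592/2) log Q = 0.34 − (0.0592/2)(-1.361) = 0.380 V.

0.38 V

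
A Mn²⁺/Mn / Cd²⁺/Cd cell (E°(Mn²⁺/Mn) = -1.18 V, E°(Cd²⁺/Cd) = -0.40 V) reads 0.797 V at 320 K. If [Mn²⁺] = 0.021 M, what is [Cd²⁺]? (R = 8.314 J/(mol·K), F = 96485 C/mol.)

From the Nernst equation, ln Q = nF(E° − E)/RT = 2×96485×(0.78 − 0.797)/(8.314×320) = -1.233, so Q = 0.291.
With Q = [Mn²⁺]/[Cd²⁺] and the known concentrations, [Cd²⁺] in the denominator gives [Cd²⁺] = 0.072 M.

0.072 M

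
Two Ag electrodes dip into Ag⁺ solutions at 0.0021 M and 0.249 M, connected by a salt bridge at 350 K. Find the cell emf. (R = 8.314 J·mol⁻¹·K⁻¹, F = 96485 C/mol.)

Both half-cells are Ag⁺/Ag, so E°_cell = 0. The concentrated side is the cathode; the cell reaction moves Ag⁺ from high to low concentration with n = 1.
Q = [Ag⁺]_dilute/[Ag⁺]_conc = 0.0021/0.249 = 0.00843.
E = 0 − (RT/nF) ln Q = −((8.314×350)/(1×96485))(-4.776) = 0.1440 V.

0.14 V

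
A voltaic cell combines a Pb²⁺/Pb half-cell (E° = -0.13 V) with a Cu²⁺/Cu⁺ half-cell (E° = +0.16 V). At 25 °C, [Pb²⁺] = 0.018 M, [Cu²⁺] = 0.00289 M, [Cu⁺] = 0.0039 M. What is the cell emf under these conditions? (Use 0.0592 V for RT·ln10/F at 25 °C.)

0.334 V

The Cu²⁺/Cu⁺ couple has the higher reduction potential and acts as the cathode, so E°_cell = +0.16 − (-0.13) = 0.29 V.
Balancing electrons gives n = 2; the reaction quotient is Q = [Pb²⁺]·[Cu⁺]^2/[Cu²⁺]^2 = 0.0328.
At 25 °C, E = E° − (0.0592/n) log Q = 0.29 − (0.0592/2)(-1.484) = 0.290 + 0.044 = 0.334 V.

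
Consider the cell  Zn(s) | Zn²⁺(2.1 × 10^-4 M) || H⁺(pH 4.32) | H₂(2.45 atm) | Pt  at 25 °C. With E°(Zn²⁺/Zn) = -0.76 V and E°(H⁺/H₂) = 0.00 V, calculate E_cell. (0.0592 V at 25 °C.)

0.60 V

The hydrogen couple is the cathode, so E°_cell = 0.76 V; n = 2.
[H⁺] = 10^(−4.32) = 4.8 × 10^-5 M, and Q = [Zn²⁺]·P(H₂) / [H⁺]^2 = 2.25 × 10^5.
E = E° − (0.0592/2) log Q = 0.76 − (0.0592/2)(5.351) = 0.602 V.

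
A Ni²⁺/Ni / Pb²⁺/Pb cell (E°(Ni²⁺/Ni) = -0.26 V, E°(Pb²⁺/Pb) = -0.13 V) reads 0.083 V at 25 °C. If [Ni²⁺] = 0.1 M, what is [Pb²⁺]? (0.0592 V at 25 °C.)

0.0026 M

From the Nernst equation, log Q = n(E° − E)/0.0592 = 2(0.13 − 0.083)/0.0592 = 1.588, so Q = 38.7.
With Q = [Ni²⁺]/[Pb²⁺] and the known concentrations, [Pb²⁺] in the denominator gives [Pb²⁺] = 0.0026 M.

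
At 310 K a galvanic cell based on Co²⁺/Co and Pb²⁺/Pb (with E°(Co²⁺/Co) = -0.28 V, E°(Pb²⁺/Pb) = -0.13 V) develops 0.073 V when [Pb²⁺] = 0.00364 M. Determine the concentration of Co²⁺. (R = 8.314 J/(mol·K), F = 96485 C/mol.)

From the Nernst equation, ln Q = nF(E° − E)/RT = 2×96485×(0.15 − 0.073)/(8.314×310) = 5.765, so Q = 319.
With Q = [Co²⁺]/[Pb²⁺] and the known concentrations, [Co²⁺] in the numerator gives [Co²⁺] = 1.2 M.

1.2 M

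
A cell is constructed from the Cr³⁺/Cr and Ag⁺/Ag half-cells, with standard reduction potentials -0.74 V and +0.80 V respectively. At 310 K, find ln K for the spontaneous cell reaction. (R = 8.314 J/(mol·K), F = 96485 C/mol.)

E°_cell = +0.80 − (-0.74) = 1.54 V, with n = 3 electrons transferred.
At equilibrium E = 0, so the Nernst equation gives ln K = nFE°/RT = (3)(96485)(1.54)/((8.314)(310)) = 172.95.

ln K = 173.0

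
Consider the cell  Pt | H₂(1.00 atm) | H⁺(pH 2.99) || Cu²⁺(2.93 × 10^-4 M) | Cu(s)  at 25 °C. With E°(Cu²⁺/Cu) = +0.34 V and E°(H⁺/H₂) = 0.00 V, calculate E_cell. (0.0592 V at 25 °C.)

The Cu²⁺/Cu couple is the cathode, so E°_cell = 0.34 V; n = 2.
[H⁺] = 10^(−2.99) = 0.0010 M, and Q = [H⁺]^2 / ([Cu²⁺]·P(H₂)) = 0.00357.
E = E° − (0.0592/2) log Q = 0.34 − (0.0592/2)(-2.447) = 0.412 V.

0.41 V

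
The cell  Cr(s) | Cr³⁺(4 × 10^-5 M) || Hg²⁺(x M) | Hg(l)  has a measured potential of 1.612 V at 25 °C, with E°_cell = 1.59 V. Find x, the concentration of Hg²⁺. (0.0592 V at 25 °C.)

From the Nernst equation, log Q = n(E° − E)/0.0592 = 6(1.59 − 1.612)/0.0592 = -2.230, so Q = 0.00589.
With Q = [Cr³⁺]^2/[Hg²⁺]^3 and the known concentrations, [Hg²⁺]^3 in the denominator gives [Hg²⁺] = 0.0065 M.

0.0065 M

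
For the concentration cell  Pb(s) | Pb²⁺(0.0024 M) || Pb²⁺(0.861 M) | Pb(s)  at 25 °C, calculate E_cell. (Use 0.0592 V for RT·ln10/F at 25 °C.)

Both half-cells are Pb²⁺/Pb, so E°_cell = 0. The concentrated side is the cathode; the cell reaction moves Pb²⁺ from high to low concentration with n = 2.
Q = [Pb²⁺]_dilute/[Pb²⁺]_conc = 0.0024/0.861 = 0.00279.
E = 0 − (0.0592/2) log Q = −(0.0592/2)(-2.555) = 0.0756 V.

0.076 V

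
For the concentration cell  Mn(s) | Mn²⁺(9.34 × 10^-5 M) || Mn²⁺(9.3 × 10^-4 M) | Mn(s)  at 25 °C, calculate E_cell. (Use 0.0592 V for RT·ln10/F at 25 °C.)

Both half-cells are Mn²⁺/Mn, so E°_cell = 0. The concentrated side is the cathode; the cell reaction moves Mn²⁺ from high to low concentration with n = 2.
Q = [Mn²⁺]_dilute/[Mn²⁺]_conc = 9.34 × 10^-5/9.3 × 10^-4 = 0.100.
E = 0 − (0.0592/2) log Q = −(0.0592/2)(-0.998) = 0.0295 V.

0.030 V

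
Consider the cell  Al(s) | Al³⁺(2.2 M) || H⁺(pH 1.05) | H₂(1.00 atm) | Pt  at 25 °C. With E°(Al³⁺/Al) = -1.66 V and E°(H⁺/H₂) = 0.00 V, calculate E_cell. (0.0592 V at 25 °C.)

The hydrogen couple is the cathode, so E°_cell = 1.66 V; n = 6.
[H⁺] = 10^(−1.05) = 0.089 M, and Q = [Al³⁺]^2·P(H₂)^3 / [H⁺]^6 = 9.66 × 10^6.
E = E° − (0.0592/6) log Q = 1.66 − (0.0592/6)(6.985) = 1.591 V.

1.59 V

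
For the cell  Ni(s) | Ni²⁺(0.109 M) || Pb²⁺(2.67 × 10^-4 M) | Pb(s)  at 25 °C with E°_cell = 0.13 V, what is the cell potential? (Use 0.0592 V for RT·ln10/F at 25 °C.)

Balancing electrons gives n = 2; the reaction quotient is Q = [Ni²⁺]/[Pb²⁺] = 408.
At 25 °C, E = E° − (0.0592/n) log Q = 0.13 − (0.0592/2)(2.611) = 0.130 − 0.077 = 0.053 V.

0.053 V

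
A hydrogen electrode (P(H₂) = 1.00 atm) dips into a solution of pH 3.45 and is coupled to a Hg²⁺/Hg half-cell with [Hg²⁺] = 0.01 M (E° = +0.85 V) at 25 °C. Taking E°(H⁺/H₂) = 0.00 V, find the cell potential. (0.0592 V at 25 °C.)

1.00 V

The Hg²⁺/Hg couple is the cathode, so E°_cell = 0.85 V; n = 2.
[H⁺] = 10^(−3.45) = 3.5 × 10^-4 M, and Q = [H⁺]^2 / ([Hg²⁺]·P(H₂)) = 1.26 × 10^-5.
E = E° − (0.0592/2) log Q = 0.85 − (0.0592/2)(-4.900) = 0.995 V.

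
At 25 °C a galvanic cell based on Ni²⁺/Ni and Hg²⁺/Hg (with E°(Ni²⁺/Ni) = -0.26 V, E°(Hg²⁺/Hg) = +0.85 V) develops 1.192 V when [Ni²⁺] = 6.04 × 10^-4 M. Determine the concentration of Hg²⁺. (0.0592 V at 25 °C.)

0.36 M

From the Nernst equation, log Q = n(E° − E)/0.0592 = 2(1.11 − 1.192)/0.0592 = -2.770, so Q = 0.00170.
With Q = [Ni²⁺]/[Hg²⁺] and the known concentrations, [Hg²⁺] in the denominator gives [Hg²⁺] = 0.36 M.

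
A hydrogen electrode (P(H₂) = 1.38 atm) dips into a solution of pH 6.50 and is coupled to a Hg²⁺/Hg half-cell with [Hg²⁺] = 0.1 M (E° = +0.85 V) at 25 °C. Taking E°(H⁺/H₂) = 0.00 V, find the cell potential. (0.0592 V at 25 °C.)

The Hg²⁺/Hg couple is the cathode, so E°_cell = 0.85 V; n = 2.
[H⁺] = 10^(−6.50) = 3.2 × 10^-7 M, and Q = [H⁺]^2 / ([Hg²⁺]·P(H₂)) = 7.25 × 10^-13.
E = E° − (0.0592/2) log Q = 0.85 − (0.0592/2)(-12.140) = 1.209 V.

1.21 V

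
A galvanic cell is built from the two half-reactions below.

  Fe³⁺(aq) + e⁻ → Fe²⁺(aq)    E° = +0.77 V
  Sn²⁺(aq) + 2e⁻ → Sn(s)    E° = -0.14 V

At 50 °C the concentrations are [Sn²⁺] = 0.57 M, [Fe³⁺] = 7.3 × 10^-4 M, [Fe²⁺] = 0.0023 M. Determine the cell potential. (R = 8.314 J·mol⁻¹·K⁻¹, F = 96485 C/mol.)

The Fe³⁺/Fe²⁺ couple has the higher reduction potential and acts as the cathode, so E°_cell = +0.77 − (-0.14) = 0.91 V.
Balancing electrons gives n = 2; the reaction quotient is Q = [Sn²⁺]·[Fe²⁺]^2/[Fe³⁺]^2 = 5.66.
E = E° − (RT/nF) ln Q = 0.91 − (8.314×323)/(2×96485) × (1.733) = 0.910 − 0.024 = 0.886 V.

0.886 V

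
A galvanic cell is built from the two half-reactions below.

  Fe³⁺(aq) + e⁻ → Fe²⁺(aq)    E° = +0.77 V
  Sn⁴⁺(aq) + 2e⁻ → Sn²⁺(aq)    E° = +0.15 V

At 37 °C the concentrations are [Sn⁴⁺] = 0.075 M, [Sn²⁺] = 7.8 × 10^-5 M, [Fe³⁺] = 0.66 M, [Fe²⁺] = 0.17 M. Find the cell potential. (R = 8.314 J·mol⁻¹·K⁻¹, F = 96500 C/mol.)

The Fe³⁺/Fe²⁺ couple has the higher reduction potential and acts as the cathode, so E°_cell = +0.77 − (+0.15) = 0.62 V.
Balancing electrons gives n = 2; the reaction quotient is Q = [Sn⁴⁺]·[Fe²⁺]^2/([Sn²⁺]·[Fe³⁺]^2) = 63.8.
E = E° − (RT/nF) ln Q = 0.62 − (8.314×310)/(2×96500) × (4.156) = 0.620 − 0.055 = 0.565 V.

0.565 V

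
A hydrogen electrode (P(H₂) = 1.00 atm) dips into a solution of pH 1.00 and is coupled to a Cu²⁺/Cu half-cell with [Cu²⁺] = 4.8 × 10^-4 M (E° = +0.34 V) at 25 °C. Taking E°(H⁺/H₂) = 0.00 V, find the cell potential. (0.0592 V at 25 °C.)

The Cu²⁺/Cu couple is the cathode, so E°_cell = 0.34 V; n = 2.
[H⁺] = 10^(−1.00) = 0.10 M, and Q = [H⁺]^2 / ([Cu²⁺]·P(H₂)) = 20.8.
E = E° − (0.0592/2) log Q = 0.34 − (0.0592/2)(1.319) = 0.301 V.

0.30 V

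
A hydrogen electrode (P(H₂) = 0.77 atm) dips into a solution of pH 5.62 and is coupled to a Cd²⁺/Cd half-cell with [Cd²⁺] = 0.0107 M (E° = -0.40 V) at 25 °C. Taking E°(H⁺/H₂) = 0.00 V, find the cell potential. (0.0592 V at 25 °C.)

The hydrogen couple is the cathode, so E°_cell = 0.40 V; n = 2.
[H⁺] = 10^(−5.62) = 2.4 × 10^-6 M, and Q = [Cd²⁺]·P(H₂) / [H⁺]^2 = 1.43 × 10^9.
E = E° − (0.0592/2) log Q = 0.40 − (0.0592/2)(9.156) = 0.129 V.

0.13 V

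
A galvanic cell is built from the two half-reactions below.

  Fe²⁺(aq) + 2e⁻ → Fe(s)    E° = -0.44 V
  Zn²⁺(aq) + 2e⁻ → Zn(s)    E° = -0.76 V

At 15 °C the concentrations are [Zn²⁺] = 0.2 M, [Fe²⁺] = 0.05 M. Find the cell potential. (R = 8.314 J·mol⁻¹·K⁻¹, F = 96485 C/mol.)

The Fe²⁺/Fe couple has the higher reduction potential and acts as the cathode, so E°_cell = -0.44 − (-0.76) = 0.32 V.
Balancing electrons gives n = 2; the reaction quotient is Q = [Zn²⁺]/[Fe²⁺] = 4.00.
E = E° − (RT/nF) ln Q = 0.32 − (8.314×288)/(2×96485) × (1.386) = 0.320 − 0.017 = 0.303 V.

0.303 V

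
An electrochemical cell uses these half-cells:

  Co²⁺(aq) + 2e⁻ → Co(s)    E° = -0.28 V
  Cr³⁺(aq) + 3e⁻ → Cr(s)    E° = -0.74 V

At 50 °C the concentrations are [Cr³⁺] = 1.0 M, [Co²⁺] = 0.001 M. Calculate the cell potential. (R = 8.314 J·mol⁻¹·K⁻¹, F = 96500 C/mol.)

The Co²⁺/Co couple has the higher reduction potential and acts as the cathode, so E°_cell = -0.28 − (-0.74) = 0.46 V.
Balancing electrons gives n = 6; the reaction quotient is Q = [Cr³⁺]^2/[Co²⁺]^3 = 1 × 10^9.
E = E° − (RT/nF) ln Q = 0.46 − (8.314×323)/(6×96500) × (20.723) = 0.460 − 0.096 = 0.364 V.

0.364 V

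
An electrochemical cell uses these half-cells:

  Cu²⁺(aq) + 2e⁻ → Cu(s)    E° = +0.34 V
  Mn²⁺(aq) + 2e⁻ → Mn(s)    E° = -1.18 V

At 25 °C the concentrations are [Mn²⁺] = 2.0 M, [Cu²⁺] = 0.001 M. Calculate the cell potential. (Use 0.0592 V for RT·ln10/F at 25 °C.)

The Cu²⁺/Cu couple has the higher reduction potential and acts as the cathode, so E°_cell = +0.34 − (-1.18) = 1.52 V.
Balancing electrons gives n = 2; the reaction quotient is Q = [Mn²⁺]/[Cu²⁺] = 2000.
At 25 °C, E = E° − (0.0592/n) log Q = 1.52 − (0.0592/2)(3.301) = 1.520 − 0.098 = 1.422 V.

1.42 V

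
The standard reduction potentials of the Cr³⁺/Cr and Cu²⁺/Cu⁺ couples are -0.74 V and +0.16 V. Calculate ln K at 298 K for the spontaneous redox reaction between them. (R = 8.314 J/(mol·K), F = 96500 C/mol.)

ln K = 105.2

E°_cell = +0.16 − (-0.74) = 0.90 V, with n = 3 electrons transferred.
At equilibrium E = 0, so the Nernst equation gives ln K = nFE°/RT = (3)(96500)(0.90)/((8.314)(298)) = 105.16.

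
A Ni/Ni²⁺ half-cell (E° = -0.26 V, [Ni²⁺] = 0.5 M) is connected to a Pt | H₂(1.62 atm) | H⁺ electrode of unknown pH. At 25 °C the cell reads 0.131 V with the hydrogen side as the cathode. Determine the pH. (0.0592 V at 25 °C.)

pH = 2.22

E°_cell = 0.26 V and n = 2.
log Q = n(E° − E)/0.0592 = 2×(0.26 − 0.131)/0.0592 = 4.358.
With Q = [Ni²⁺]·P(H₂) / [H⁺]^2, solving for [H⁺] gives log[H⁺] = -2.225, so pH = 2.22.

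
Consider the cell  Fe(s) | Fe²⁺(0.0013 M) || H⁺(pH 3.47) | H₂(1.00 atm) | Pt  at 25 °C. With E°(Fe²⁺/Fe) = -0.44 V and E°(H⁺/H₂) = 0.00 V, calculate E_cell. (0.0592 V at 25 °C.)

The hydrogen couple is the cathode, so E°_cell = 0.44 V; n = 2.
[H⁺] = 10^(−3.47) = 3.4 × 10^-4 M, and Q = [Fe²⁺]·P(H₂) / [H⁺]^2 = 1.13 × 10^4.
E = E° − (0.0592/2) log Q = 0.44 − (0.0592/2)(4.054) = 0.320 V.

0.32 V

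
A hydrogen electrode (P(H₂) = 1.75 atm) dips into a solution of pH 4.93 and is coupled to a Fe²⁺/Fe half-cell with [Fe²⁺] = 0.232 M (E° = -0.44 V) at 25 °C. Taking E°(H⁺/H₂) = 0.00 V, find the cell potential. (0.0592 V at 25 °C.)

The hydrogen couple is the cathode, so E°_cell = 0.44 V; n = 2.
[H⁺] = 10^(−4.93) = 1.2 × 10^-5 M, and Q = [Fe²⁺]·P(H₂) / [H⁺]^2 = 2.94 × 10^9.
E = E° − (0.0592/2) log Q = 0.44 − (0.0592/2)(9.469) = 0.160 V.

0.16 V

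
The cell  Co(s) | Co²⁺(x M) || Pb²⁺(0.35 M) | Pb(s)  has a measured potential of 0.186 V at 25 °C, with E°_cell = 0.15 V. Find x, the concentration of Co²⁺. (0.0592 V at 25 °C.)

0.021 M

From the Nernst equation, log Q = n(E° − E)/0.0592 = 2(0.15 − 0.186)/0.0592 = -1.216, so Q = 0.0608.
With Q = [Co²⁺]/[Pb²⁺] and the known concentrations, [Co²⁺] in the numerator gives [Co²⁺] = 0.021 M.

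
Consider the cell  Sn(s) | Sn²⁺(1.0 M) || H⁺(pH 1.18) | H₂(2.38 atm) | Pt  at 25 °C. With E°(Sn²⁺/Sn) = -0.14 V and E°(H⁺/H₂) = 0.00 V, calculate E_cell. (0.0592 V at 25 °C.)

The hydrogen couple is the cathode, so E°_cell = 0.14 V; n = 2.
[H⁺] = 10^(−1.18) = 0.066 M, and Q = [Sn²⁺]·P(H₂) / [H⁺]^2 = 545.
E = E° − (0.0592/2) log Q = 0.14 − (0.0592/2)(2.737) = 0.059 V.

0.059 V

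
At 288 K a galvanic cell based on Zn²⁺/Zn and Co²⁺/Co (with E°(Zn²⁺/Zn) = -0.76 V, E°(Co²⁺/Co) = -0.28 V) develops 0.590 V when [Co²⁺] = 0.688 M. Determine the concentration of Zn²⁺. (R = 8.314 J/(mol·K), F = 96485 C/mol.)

9.7 × 10^-5 M

From the Nernst equation, ln Q = nF(E° − E)/RT = 2×96485×(0.48 − 0.590)/(8.314×288) = -8.865, so Q = 1.41 × 10^-4.
With Q = [Zn²⁺]/[Co²⁺] and the known concentrations, [Zn²⁺] in the numerator gives [Zn²⁺] = 9.7 × 10^-5 M.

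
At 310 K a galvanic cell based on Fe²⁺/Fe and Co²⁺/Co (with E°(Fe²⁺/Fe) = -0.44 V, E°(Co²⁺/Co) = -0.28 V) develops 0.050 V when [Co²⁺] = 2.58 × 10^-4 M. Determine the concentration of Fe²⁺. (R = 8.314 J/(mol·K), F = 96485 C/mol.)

From the Nernst equation, ln Q = nF(E° − E)/RT = 2×96485×(0.16 − 0.050)/(8.314×310) = 8.236, so Q = 3770.
With Q = [Fe²⁺]/[Co²⁺] and the known concentrations, [Fe²⁺] in the numerator gives [Fe²⁺] = 0.97 M.

0.97 M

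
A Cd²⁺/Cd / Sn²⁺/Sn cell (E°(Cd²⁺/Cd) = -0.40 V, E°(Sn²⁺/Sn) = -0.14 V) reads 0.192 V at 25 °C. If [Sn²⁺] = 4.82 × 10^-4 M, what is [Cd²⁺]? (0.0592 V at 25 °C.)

From the Nernst equation, log Q = n(E° − E)/0.0592 = 2(0.26 − 0.192)/0.0592 = 2.297, so Q = 198.
With Q = [Cd²⁺]/[Sn²⁺] and the known concentrations, [Cd²⁺] in the numerator gives [Cd²⁺] = 0.096 M.

0.096 M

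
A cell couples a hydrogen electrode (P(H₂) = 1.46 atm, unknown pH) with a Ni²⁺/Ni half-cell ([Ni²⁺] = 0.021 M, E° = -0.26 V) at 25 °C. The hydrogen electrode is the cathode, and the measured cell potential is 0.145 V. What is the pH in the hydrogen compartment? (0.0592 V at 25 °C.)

E°_cell = 0.26 V and n = 2.
log Q = n(E° − E)/0.0592 = 2×(0.26 − 0.145)/0.0592 = 3.885.
With Q = [Ni²⁺]·P(H₂) / [H⁺]^2, solving for [H⁺] gives log[H⁺] = -2.699, so pH = 2.70.

pH = 2.70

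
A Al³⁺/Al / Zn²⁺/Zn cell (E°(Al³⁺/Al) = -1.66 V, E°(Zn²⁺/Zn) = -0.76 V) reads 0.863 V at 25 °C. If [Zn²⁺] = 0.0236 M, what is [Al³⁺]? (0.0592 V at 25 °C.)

0.27 M

From the Nernst equation, log Q = n(E° − E)/0.0592 = 6(0.90 − 0.863)/0.0592 = 3.750, so Q = 5620.
With Q = [Al³⁺]^2/[Zn²⁺]^3 and the known concentrations, [Al³⁺]^2 in the numerator gives [Al³⁺] = 0.27 M.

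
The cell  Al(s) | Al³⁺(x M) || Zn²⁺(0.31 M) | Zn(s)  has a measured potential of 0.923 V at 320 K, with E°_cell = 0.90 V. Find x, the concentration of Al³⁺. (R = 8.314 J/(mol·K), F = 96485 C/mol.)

0.014 M

From the Nernst equation, ln Q = nF(E° − E)/RT = 6×96485×(0.90 − 0.923)/(8.314×320) = -5.005, so Q = 0.00671.
With Q = [Al³⁺]^2/[Zn²⁺]^3 and the known concentrations, [Al³⁺]^2 in the numerator gives [Al³⁺] = 0.014 M.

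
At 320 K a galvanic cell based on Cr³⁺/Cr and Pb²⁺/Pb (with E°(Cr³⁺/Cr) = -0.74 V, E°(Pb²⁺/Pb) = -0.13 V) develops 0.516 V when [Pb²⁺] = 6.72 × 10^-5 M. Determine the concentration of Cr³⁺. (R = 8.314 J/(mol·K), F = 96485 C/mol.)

0.015 M

From the Nernst equation, ln Q = nF(E° − E)/RT = 6×96485×(0.61 − 0.516)/(8.314×320) = 20.454, so Q = 7.64 × 10^8.
With Q = [Cr³⁺]^2/[Pb²⁺]^3 and the known concentrations, [Cr³⁺]^2 in the numerator gives [Cr³⁺] = 0.015 M.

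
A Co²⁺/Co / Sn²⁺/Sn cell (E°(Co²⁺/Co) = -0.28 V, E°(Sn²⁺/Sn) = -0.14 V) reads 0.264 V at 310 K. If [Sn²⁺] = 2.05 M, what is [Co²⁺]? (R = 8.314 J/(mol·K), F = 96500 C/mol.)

1.9 × 10^-4 M

From the Nernst equation, ln Q = nF(E° − E)/RT = 2×96500×(0.14 − 0.264)/(8.314×310) = -9.286, so Q = 9.28 × 10^-5.
With Q = [Co²⁺]/[Sn²⁺] and the known concentrations, [Co²⁺] in the numerator gives [Co²⁺] = 1.9 × 10^-4 M.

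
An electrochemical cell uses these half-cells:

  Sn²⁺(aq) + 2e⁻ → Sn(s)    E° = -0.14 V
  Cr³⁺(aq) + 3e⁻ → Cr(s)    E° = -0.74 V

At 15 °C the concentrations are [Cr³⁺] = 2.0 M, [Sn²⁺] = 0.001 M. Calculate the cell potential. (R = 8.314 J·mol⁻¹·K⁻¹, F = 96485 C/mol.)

The Sn²⁺/Sn couple has the higher reduction potential and acts as the cathode, so E°_cell = -0.14 − (-0.74) = 0.60 V.
Balancing electrons gives n = 6; the reaction quotient is Q = [Cr³⁺]^2/[Sn²⁺]^3 = 4 × 10^9.
E = E° − (RT/nF) ln Q = 0.60 − (8.314×288)/(6×96485) × (22.110) = 0.600 − 0.091 = 0.509 V.

0.509 V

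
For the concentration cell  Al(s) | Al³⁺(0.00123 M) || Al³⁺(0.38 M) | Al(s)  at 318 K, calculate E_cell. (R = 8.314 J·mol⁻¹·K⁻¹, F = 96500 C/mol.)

0.052 V

Both half-cells are Al³⁺/Al, so E°_cell = 0. The concentrated side is the cathode; the cell reaction moves Al³⁺ from high to low concentration with n = 3.
Q = [Al³⁺]_dilute/[Al³⁺]_conc = 0.00123/0.38 = 0.00324.
E = 0 − (RT/nF) ln Q = −((8.314×318)/(3×96500))(-5.733) = 0.0524 V.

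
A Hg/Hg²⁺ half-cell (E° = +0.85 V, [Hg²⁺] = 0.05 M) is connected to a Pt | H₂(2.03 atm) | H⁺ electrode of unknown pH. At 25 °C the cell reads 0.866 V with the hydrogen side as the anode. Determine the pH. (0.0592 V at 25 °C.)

E°_cell = 0.85 V and n = 2.
log Q = n(E° − E)/0.0592 = 2×(0.85 − 0.866)/0.0592 = -0.541.
With Q = [H⁺]^2 / ([Hg²⁺]·P(H₂)), solving for [H⁺] gives log[H⁺] = -0.767, so pH = 0.77.

pH = 0.77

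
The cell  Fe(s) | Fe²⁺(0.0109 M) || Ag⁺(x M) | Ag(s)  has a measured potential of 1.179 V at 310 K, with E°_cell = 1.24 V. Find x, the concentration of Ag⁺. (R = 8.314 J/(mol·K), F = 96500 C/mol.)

0.011 M

From the Nernst equation, ln Q = nF(E° − E)/RT = 2×96500×(1.24 − 1.179)/(8.314×310) = 4.568, so Q = 96.3.
With Q = [Fe²⁺]/[Ag⁺]^2 and the known concentrations, [Ag⁺]^2 in the denominator gives [Ag⁺] = 0.011 M.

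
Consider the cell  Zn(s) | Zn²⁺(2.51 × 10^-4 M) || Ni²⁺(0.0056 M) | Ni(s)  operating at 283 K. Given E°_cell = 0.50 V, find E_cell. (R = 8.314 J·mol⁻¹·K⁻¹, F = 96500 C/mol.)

Balancing electrons gives n = 2; the reaction quotient is Q = [Zn²⁺]/[Ni²⁺] = 0.0448.
E = E° − (RT/nF) ln Q = 0.50 − (8.314×283)/(2×96500) × (-3.105) = 0.500 + 0.038 = 0.538 V.

0.538 V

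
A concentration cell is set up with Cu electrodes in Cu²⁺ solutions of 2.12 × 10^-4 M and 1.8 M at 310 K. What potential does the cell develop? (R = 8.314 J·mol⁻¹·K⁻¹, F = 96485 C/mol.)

Both half-cells are Cu²⁺/Cu, so E°_cell = 0. The concentrated side is the cathode; the cell reaction moves Cu²⁺ from high to low concentration with n = 2.
Q = [Cu²⁺]_dilute/[Cu²⁺]_conc = 2.12 × 10^-4/1.8 = 1.18 × 10^-4.
E = 0 − (RT/nF) ln Q = −((8.314×310)/(2×96485))(-9.047) = 0.1208 V.

0.12 V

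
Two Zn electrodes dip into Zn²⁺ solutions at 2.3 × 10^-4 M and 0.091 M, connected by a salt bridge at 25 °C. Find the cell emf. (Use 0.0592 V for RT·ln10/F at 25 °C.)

Both half-cells are Zn²⁺/Zn, so E°_cell = 0. The concentrated side is the cathode; the cell reaction moves Zn²⁺ from high to low concentration with n = 2.
Q = [Zn²⁺]_dilute/[Zn²⁺]_conc = 2.3 × 10^-4/0.091 = 0.00253.
E = 0 − (0.0592/2) log Q = −(0.0592/2)(-2.597) = 0.0769 V.

0.077 V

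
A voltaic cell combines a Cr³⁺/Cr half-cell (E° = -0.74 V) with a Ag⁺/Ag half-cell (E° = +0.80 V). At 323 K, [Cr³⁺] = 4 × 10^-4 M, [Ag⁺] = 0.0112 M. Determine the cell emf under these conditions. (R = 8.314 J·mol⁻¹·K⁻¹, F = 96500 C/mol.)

1.49 V

The Ag⁺/Ag couple has the higher reduction potential and acts as the cathode, so E°_cell = +0.80 − (-0.74) = 1.54 V.
Balancing electrons gives n = 3; the reaction quotient is Q = [Cr³⁺]/[Ag⁺]^3 = 285.
E = E° − (RT/nF) ln Q = 1.54 − (8.314×323)/(3×96500) × (5.651) = 1.540 − 0.052 = 1.488 V.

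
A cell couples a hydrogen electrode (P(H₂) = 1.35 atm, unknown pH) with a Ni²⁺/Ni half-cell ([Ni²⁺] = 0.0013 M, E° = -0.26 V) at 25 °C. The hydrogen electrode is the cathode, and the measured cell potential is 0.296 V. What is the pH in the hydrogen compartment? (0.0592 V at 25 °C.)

E°_cell = 0.26 V and n = 2.
log Q = n(E° − E)/0.0592 = 2×(0.26 − 0.296)/0.0592 = -1.216.
With Q = [Ni²⁺]·P(H₂) / [H⁺]^2, solving for [H⁺] gives log[H⁺] = -0.770, so pH = 0.77.

pH = 0.77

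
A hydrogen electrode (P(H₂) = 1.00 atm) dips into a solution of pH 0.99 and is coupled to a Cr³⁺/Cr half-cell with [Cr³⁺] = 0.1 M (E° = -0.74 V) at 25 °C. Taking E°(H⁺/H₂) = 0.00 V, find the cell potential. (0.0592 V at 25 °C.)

The hydrogen couple is the cathode, so E°_cell = 0.74 V; n = 6.
[H⁺] = 10^(−0.99) = 0.10 M, and Q = [Cr³⁺]^2·P(H₂)^3 / [H⁺]^6 = 8710.
E = E° − (0.0592/6) log Q = 0.74 − (0.0592/6)(3.940) = 0.701 V.

0.70 V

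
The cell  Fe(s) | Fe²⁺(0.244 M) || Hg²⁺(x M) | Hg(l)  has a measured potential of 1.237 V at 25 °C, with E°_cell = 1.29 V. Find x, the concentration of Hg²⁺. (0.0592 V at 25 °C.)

From the Nernst equation, log Q = n(E° − E)/0.0592 = 2(1.29 − 1.237)/0.0592 = 1.791, so Q = 61.7.
With Q = [Fe²⁺]/[Hg²⁺] and the known concentrations, [Hg²⁺] in the denominator gives [Hg²⁺] = 0.004 M.

0.004 M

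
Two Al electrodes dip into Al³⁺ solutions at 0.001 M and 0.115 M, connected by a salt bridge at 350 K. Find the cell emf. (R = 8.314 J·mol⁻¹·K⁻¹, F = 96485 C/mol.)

0.048 V

Both half-cells are Al³⁺/Al, so E°_cell = 0. The concentrated side is the cathode; the cell reaction moves Al³⁺ from high to low concentration with n = 3.
Q = [Al³⁺]_dilute/[Al³⁺]_conc = 0.001/0.115 = 0.00870.
E = 0 − (RT/nF) ln Q = −((8.314×350)/(3×96485))(-4.745) = 0.0477 V.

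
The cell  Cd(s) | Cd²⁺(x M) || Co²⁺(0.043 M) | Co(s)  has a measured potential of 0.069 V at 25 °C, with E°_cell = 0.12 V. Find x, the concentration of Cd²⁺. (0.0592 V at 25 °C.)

From the Nernst equation, log Q = n(E° − E)/0.0592 = 2(0.12 − 0.069)/0.0592 = 1.723, so Q = 52.8.
With Q = [Cd²⁺]/[Co²⁺] and the known concentrations, [Cd²⁺] in the numerator gives [Cd²⁺] = 2.3 M.

2.3 M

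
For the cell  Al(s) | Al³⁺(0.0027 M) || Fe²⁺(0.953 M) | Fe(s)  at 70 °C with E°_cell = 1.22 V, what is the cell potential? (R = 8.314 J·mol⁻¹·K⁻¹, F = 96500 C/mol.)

Balancing electrons gives n = 6; the reaction quotient is Q = [Al³⁺]^2/[Fe²⁺]^3 = 8.42 × 10^-6.
E = E° − (RT/nF) ln Q = 1.22 − (8.314×343)/(6×96500) × (-11.685) = 1.220 + 0.058 = 1.278 V.

1.28 V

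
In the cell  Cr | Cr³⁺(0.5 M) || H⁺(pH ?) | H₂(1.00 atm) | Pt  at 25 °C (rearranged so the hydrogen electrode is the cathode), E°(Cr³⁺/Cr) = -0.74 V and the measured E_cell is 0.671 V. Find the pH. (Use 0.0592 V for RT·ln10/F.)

pH = 1.27

E°_cell = 0.74 V and n = 6.
log Q = n(E° − E)/0.0592 = 6×(0.74 − 0.671)/0.0592 = 6.993.
With Q = [Cr³⁺]^2·P(H₂)^3 / [H⁺]^6, solving for [H⁺] gives log[H⁺] = -1.266, so pH = 1.27.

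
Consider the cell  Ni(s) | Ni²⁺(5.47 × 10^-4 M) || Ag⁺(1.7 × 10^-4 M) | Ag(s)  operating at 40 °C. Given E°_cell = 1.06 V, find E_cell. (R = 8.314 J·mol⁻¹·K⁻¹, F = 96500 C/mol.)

Balancing electrons gives n = 2; the reaction quotient is Q = [Ni²⁺]/[Ag⁺]^2 = 1.89 × 10^4.
E = E° − (RT/nF) ln Q = 1.06 − (8.314×313)/(2×96500) × (9.848) = 1.060 − 0.133 = 0.927 V.

0.927 V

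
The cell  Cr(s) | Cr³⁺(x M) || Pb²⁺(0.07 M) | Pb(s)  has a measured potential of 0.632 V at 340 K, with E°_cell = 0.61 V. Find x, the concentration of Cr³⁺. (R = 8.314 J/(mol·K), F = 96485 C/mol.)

0.0019 M

From the Nernst equation, ln Q = nF(E° − E)/RT = 6×96485×(0.61 − 0.632)/(8.314×340) = -4.506, so Q = 0.0110.
With Q = [Cr³⁺]^2/[Pb²⁺]^3 and the known concentrations, [Cr³⁺]^2 in the numerator gives [Cr³⁺] = 0.0019 M.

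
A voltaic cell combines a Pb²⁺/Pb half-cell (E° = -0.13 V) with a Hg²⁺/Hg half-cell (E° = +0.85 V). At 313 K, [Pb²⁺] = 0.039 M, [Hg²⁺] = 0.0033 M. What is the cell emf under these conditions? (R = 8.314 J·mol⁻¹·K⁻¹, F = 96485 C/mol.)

The Hg²⁺/Hg couple has the higher reduction potential and acts as the cathode, so E°_cell = +0.85 − (-0.13) = 0.98 V.
Balancing electrons gives n = 2; the reaction quotient is Q = [Pb²⁺]/[Hg²⁺] = 11.8.
E = E° − (RT/nF) ln Q = 0.98 − (8.314×313)/(2×96485) × (2.470) = 0.980 − 0.033 = 0.947 V.

0.947 V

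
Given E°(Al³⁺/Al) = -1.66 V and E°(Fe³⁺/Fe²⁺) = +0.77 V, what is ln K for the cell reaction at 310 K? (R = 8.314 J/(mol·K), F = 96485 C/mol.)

ln K = 272.9

E°_cell = +0.77 − (-1.66) = 2.43 V, with n = 3 electrons transferred.
At equilibrium E = 0, so the Nernst equation gives ln K = nFE°/RT = (3)(96485)(2.43)/((8.314)(310)) = 272.91.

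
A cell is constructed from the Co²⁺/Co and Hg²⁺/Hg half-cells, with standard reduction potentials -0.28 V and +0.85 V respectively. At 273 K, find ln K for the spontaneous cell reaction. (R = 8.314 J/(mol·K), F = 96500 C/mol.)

E°_cell = +0.85 − (-0.28) = 1.13 V, with n = 2 electrons transferred.
At equilibrium E = 0, so the Nernst equation gives ln K = nFE°/RT = (2)(96500)(1.13)/((8.314)(273)) = 96.09.

ln K = 96.1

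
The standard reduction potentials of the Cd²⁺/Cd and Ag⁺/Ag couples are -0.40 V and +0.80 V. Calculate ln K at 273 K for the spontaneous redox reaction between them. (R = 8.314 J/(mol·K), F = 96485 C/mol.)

ln K = 102.0

E°_cell = +0.80 − (-0.40) = 1.20 V, with n = 2 electrons transferred.
At equilibrium E = 0, so the Nernst equation gives ln K = nFE°/RT = (2)(96485)(1.20)/((8.314)(273)) = 102.02.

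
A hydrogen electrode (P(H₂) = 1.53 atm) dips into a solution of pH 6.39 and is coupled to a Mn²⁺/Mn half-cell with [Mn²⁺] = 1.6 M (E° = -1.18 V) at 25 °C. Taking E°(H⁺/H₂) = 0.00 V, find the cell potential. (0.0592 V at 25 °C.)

The hydrogen couple is the cathode, so E°_cell = 1.18 V; n = 2.
[H⁺] = 10^(−6.39) = 4.1 × 10^-7 M, and Q = [Mn²⁺]·P(H₂) / [H⁺]^2 = 1.48 × 10^13.
E = E° − (0.0592/2) log Q = 1.18 − (0.0592/2)(13.169) = 0.790 V.

0.79 V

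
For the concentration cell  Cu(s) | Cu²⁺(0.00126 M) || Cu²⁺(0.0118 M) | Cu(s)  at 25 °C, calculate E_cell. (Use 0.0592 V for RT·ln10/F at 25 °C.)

0.029 V

Both half-cells are Cu²⁺/Cu, so E°_cell = 0. The concentrated side is the cathode; the cell reaction moves Cu²⁺ from high to low concentration with n = 2.
Q = [Cu²⁺]_dilute/[Cu²⁺]_conc = 0.00126/0.0118 = 0.107.
E = 0 − (0.0592/2) log Q = −(0.0592/2)(-0.972) = 0.0288 V.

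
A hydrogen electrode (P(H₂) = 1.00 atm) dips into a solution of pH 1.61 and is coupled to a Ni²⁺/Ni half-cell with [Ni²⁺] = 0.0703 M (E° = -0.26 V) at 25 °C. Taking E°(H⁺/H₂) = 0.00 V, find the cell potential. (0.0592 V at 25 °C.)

0.20 V

The hydrogen couple is the cathode, so E°_cell = 0.26 V; n = 2.
[H⁺] = 10^(−1.61) = 0.025 M, and Q = [Ni²⁺]·P(H₂) / [H⁺]^2 = 117.
E = E° − (0.0592/2) log Q = 0.26 − (0.0592/2)(2.067) = 0.199 V.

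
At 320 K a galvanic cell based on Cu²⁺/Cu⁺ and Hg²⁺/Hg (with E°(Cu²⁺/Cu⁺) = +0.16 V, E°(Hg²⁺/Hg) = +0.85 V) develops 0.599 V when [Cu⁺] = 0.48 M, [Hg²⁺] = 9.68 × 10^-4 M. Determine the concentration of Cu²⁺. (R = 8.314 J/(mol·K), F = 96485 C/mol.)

0.4 M

From the Nernst equation, ln Q = nF(E° − E)/RT = 2×96485×(0.69 − 0.599)/(8.314×320) = 6.600, so Q = 735.
With Q = [Cu²⁺]^2/([Cu⁺]^2·[Hg²⁺]) and the known concentrations, [Cu²⁺]^2 in the numerator gives [Cu²⁺] = 0.4 M.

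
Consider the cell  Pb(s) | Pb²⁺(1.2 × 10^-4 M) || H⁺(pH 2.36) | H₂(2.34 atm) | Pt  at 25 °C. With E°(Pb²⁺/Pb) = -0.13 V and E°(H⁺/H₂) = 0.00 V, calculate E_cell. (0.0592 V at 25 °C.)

0.095 V

The hydrogen couple is the cathode, so E°_cell = 0.13 V; n = 2.
[H⁺] = 10^(−2.36) = 0.0044 M, and Q = [Pb²⁺]·P(H₂) / [H⁺]^2 = 14.7.
E = E° − (0.0592/2) log Q = 0.13 − (0.0592/2)(1.168) = 0.095 V.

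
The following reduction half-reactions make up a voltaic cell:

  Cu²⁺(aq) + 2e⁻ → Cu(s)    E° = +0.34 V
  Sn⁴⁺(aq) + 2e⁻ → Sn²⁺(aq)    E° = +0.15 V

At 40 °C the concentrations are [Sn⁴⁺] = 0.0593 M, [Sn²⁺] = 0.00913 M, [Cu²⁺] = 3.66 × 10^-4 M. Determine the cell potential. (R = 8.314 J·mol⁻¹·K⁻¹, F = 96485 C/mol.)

The Cu²⁺/Cu couple has the higher reduction potential and acts as the cathode, so E°_cell = +0.34 − (+0.15) = 0.19 V.
Balancing electrons gives n = 2; the reaction quotient is Q = [Sn⁴⁺]/([Sn²⁺]·[Cu²⁺]) = 1.77 × 10^4.
E = E° − (RT/nF) ln Q = 0.19 − (8.314×313)/(2×96485) × (9.784) = 0.190 − 0.132 = 0.058 V.

0.058 V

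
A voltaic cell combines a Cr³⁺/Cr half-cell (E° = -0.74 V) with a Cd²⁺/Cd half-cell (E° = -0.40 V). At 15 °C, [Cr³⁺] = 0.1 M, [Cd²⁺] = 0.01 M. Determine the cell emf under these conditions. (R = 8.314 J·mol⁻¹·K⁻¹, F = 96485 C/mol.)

The Cd²⁺/Cd couple has the higher reduction potential and acts as the cathode, so E°_cell = -0.40 − (-0.74) = 0.34 V.
Balancing electrons gives n = 6; the reaction quotient is Q = [Cr³⁺]^2/[Cd²⁺]^3 = 1 × 10^4.
E = E° − (RT/nF) ln Q = 0.34 − (8.314×288)/(6×96485) × (9.210) = 0.340 − 0.038 = 0.302 V.

0.302 V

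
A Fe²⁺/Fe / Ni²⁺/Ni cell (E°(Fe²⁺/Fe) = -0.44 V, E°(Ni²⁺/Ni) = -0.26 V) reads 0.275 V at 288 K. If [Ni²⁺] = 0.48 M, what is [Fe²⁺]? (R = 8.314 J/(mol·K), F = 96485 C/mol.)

2.3 × 10^-4 M

From the Nernst equation, ln Q = nF(E° − E)/RT = 2×96485×(0.18 − 0.275)/(8.314×288) = -7.656, so Q = 4.73 × 10^-4.
With Q = [Fe²⁺]/[Ni²⁺] and the known concentrations, [Fe²⁺] in the numerator gives [Fe²⁺] = 2.3 × 10^-4 M.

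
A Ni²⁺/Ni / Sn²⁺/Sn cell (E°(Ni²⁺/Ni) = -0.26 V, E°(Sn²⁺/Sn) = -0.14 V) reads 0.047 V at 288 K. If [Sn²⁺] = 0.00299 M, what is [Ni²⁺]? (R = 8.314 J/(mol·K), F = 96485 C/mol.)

1.1 M

From the Nernst equation, ln Q = nF(E° − E)/RT = 2×96485×(0.12 − 0.047)/(8.314×288) = 5.883, so Q = 359.
With Q = [Ni²⁺]/[Sn²⁺] and the known concentrations, [Ni²⁺] in the numerator gives [Ni²⁺] = 1.1 M.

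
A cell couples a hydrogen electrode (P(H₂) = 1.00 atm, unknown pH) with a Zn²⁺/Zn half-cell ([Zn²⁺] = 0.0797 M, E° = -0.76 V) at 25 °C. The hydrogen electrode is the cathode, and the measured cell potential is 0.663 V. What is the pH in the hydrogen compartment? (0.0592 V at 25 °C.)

E°_cell = 0.76 V and n = 2.
log Q = n(E° − E)/0.0592 = 2×(0.76 − 0.663)/0.0592 = 3.277.
With Q = [Zn²⁺]·P(H₂) / [H⁺]^2, solving for [H⁺] gives log[H⁺] = -2.188, so pH = 2.19.

pH = 2.19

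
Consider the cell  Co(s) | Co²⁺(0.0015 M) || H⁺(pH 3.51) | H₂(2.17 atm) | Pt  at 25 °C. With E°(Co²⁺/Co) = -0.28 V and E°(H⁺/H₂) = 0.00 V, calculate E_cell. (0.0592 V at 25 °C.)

0.15 V

The hydrogen couple is the cathode, so E°_cell = 0.28 V; n = 2.
[H⁺] = 10^(−3.51) = 3.1 × 10^-4 M, and Q = [Co²⁺]·P(H₂) / [H⁺]^2 = 3.41 × 10^4.
E = E° − (0.0592/2) log Q = 0.28 − (0.0592/2)(4.533) = 0.146 V.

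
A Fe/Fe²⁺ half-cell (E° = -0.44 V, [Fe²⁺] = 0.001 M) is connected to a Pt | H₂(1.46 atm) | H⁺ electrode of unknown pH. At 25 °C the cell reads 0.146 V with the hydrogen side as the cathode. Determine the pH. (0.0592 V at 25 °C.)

E°_cell = 0.44 V and n = 2.
log Q = n(E° − E)/0.0592 = 2×(0.44 − 0.146)/0.0592 = 9.932.
With Q = [Fe²⁺]·P(H₂) / [H⁺]^2, solving for [H⁺] gives log[H⁺] = -6.384, so pH = 6.38.

pH = 6.38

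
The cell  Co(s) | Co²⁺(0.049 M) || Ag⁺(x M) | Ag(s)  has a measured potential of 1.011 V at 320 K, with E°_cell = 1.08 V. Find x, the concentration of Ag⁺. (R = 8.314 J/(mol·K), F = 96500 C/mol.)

From the Nernst equation, ln Q = nF(E° − E)/RT = 2×96500×(1.08 − 1.011)/(8.314×320) = 5.005, so Q = 149.
With Q = [Co²⁺]/[Ag⁺]^2 and the known concentrations, [Ag⁺]^2 in the denominator gives [Ag⁺] = 0.018 M.

0.018 M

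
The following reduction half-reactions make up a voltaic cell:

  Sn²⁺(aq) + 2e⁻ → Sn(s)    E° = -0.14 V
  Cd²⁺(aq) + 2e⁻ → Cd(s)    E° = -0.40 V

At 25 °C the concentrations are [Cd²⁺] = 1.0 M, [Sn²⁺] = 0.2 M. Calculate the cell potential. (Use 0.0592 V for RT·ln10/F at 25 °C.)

The Sn²⁺/Sn couple has the higher reduction potential and acts as the cathode, so E°_cell = -0.14 − (-0.40) = 0.26 V.
Balancing electrons gives n = 2; the reaction quotient is Q = [Cd²⁺]/[Sn²⁺] = 5.00.
At 25 °C, E = E° − (0.0592/n) log Q = 0.26 − (0.0592/2)(0.699) = 0.260 − 0.021 = 0.239 V.

0.239 V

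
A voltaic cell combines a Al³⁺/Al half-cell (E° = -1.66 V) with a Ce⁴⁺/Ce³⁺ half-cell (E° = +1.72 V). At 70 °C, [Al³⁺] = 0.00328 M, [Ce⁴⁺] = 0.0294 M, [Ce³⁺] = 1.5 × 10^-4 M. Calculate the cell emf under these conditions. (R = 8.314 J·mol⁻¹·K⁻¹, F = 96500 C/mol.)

The Ce⁴⁺/Ce³⁺ couple has the higher reduction potential and acts as the cathode, so E°_cell = +1.72 − (-1.66) = 3.38 V.
Balancing electrons gives n = 3; the reaction quotient is Q = [Al³⁺]·[Ce³⁺]^3/[Ce⁴⁺]^3 = 4.36 × 10^-10.
E = E° − (RT/nF) ln Q = 3.38 − (8.314×343)/(3×96500) × (-21.554) = 3.380 + 0.212 = 3.592 V.

3.59 V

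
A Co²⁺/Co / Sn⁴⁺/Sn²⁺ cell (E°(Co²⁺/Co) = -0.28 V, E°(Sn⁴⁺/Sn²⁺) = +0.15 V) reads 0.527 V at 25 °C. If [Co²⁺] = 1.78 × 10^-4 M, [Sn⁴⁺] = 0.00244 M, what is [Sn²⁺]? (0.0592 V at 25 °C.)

From the Nernst equation, log Q = n(E° − E)/0.0592 = 2(0.43 − 0.527)/0.0592 = -3.277, so Q = 5.28 × 10^-4.
With Q = [Co²⁺]·[Sn²⁺]/[Sn⁴⁺] and the known concentrations, [Sn²⁺] in the numerator gives [Sn²⁺] = 0.0072 M.

0.0072 M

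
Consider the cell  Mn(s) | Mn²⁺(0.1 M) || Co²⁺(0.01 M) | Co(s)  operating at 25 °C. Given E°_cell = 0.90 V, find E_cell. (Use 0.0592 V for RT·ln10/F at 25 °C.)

0.870 V

Balancing electrons gives n = 2; the reaction quotient is Q = [Mn²⁺]/[Co²⁺] = 10.0.
At 25 °C, E = E° − (0.0592/n) log Q = 0.90 − (0.0592/2)(1.000) = 0.900 − 0.030 = 0.870 V.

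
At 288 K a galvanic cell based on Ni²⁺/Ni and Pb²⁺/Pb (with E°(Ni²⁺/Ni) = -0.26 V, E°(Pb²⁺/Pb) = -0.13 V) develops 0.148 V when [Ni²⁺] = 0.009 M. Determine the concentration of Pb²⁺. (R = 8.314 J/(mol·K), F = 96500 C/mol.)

0.038 M

From the Nernst equation, ln Q = nF(E° − E)/RT = 2×96500×(0.13 − 0.148)/(8.314×288) = -1.451, so Q = 0.234.
With Q = [Ni²⁺]/[Pb²⁺] and the known concentrations, [Pb²⁺] in the denominator gives [Pb²⁺] = 0.038 M.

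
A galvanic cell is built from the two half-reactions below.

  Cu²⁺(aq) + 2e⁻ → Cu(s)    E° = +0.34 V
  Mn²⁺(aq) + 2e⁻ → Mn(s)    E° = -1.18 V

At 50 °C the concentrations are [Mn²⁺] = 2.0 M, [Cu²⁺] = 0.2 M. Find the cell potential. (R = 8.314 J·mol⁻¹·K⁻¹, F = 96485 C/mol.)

1.49 V

The Cu²⁺/Cu couple has the higher reduction potential and acts as the cathode, so E°_cell = +0.34 − (-1.18) = 1.52 V.
Balancing electrons gives n = 2; the reaction quotient is Q = [Mn²⁺]/[Cu²⁺] = 10.0.
E = E° − (RT/nF) ln Q = 1.52 − (8.314×323)/(2×96485) × (2.303) = 1.520 − 0.032 = 1.488 V.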